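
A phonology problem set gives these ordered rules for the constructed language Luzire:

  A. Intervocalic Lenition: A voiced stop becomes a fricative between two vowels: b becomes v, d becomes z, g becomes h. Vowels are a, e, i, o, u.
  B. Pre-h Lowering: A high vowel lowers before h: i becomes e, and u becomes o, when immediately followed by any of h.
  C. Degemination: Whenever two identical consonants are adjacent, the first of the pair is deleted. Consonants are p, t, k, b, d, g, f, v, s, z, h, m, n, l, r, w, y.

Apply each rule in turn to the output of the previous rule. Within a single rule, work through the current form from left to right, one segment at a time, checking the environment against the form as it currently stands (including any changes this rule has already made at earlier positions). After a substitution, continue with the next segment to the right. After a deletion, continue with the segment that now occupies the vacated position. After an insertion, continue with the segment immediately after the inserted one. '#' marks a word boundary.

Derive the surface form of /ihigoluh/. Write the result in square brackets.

A Intervocalic Lenition: [ihigoluh] → [ihiholuh]
B Pre-h Lowering: [ihiholuh] → [eheholoh]
C Degemination: no change — [eheholoh]

[eheholoh]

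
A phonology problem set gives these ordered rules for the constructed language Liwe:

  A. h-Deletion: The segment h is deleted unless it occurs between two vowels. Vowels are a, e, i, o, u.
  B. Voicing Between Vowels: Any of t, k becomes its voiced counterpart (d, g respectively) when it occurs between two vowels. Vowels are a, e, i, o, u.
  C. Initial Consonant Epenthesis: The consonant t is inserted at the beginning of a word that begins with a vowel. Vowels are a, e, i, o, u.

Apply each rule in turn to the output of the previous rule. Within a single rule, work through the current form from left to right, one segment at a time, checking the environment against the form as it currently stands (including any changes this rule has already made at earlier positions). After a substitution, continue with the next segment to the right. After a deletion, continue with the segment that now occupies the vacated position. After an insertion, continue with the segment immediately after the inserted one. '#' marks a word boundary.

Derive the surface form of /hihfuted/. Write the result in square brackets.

A h-Deletion: [hihfuted] → [ifuted]
B Voicing Between Vowels: [ifuted] → [ifuded]
C Initial Consonant Epenthesis: [ifuded] → [tifuded]

[tifuded]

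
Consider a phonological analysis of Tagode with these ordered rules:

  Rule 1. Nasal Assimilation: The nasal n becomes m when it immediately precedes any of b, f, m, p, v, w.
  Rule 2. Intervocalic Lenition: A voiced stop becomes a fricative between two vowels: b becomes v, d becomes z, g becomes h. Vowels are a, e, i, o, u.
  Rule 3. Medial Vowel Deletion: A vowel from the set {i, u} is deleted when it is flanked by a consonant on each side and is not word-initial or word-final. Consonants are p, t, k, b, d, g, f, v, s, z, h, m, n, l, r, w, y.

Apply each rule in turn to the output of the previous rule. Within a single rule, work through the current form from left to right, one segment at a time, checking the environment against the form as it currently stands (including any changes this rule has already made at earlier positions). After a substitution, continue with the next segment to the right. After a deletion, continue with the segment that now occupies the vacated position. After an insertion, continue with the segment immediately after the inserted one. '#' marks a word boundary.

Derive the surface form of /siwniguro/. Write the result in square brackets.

Rule 1 Nasal Assimilation: no change — [siwniguro]
Rule 2 Intervocalic Lenition: [siwniguro] → [siwnihuro]
Rule 3 Medial Vowel Deletion: [siwnihuro] → [swnhro]

[swnhro]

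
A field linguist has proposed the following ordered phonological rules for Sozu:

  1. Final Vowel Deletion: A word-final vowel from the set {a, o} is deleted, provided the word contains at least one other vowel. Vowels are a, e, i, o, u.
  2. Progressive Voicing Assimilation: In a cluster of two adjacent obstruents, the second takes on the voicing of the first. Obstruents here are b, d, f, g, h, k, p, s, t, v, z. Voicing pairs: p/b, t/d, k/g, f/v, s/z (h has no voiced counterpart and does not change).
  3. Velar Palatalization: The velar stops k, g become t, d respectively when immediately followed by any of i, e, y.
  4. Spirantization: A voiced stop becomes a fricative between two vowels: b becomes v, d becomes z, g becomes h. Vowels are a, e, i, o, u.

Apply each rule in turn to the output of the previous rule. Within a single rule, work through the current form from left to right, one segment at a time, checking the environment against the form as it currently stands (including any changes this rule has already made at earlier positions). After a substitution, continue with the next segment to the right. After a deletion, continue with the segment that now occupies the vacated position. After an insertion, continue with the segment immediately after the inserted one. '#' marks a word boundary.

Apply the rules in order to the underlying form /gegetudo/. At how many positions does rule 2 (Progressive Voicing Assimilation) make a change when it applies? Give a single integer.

0

1 Final Vowel Deletion: [gegetudo] → [gegetud]
2 Progressive Voicing Assimilation: no change — [gegetud]
3 Velar Palatalization: [gegetud] → [dedetud]
4 Spirantization: [dedetud] → [dezetud]
Rule 2 changed 0 position(s).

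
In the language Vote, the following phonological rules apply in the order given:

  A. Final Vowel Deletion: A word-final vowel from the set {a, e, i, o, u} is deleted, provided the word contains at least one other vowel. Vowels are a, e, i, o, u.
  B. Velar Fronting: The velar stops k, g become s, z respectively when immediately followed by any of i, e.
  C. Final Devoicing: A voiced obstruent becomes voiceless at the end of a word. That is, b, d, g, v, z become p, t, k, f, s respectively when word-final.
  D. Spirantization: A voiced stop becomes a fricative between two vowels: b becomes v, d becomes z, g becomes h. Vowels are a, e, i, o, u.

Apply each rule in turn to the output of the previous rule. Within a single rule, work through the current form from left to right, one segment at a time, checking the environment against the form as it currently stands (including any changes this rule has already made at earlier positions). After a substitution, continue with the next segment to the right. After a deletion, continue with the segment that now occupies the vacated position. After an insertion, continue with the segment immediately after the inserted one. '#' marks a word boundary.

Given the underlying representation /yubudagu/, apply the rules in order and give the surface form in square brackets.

A Final Vowel Deletion: [yubudagu] → [yubudag]
B Velar Fronting: no change — [yubudag]
C Final Devoicing: [yubudag] → [yubudak]
D Spirantization: [yubudak] → [yuvuzak]

[yuvuzak]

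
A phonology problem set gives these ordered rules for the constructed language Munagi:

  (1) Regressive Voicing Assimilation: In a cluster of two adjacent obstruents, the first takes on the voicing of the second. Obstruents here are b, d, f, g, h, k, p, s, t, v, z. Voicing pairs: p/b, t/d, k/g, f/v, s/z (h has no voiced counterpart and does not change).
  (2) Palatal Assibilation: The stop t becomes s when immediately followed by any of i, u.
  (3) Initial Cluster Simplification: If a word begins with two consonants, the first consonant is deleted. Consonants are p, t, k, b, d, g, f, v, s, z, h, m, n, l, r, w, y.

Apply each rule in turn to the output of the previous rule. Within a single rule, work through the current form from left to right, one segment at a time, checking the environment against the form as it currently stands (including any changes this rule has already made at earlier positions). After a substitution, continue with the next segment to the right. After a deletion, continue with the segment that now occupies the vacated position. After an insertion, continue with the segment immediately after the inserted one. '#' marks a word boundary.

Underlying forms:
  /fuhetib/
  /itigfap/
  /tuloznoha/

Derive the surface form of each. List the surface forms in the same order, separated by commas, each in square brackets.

[fuhesib], [isikfap], [suloznoha]

/fuhetib/:
  (1) Regressive Voicing Assimilation: no change — [fuhetib]
  (2) Palatal Assibilation: [fuhetib] → [fuhesib]
  (3) Initial Cluster Simplification: no change — [fuhesib]
/itigfap/:
  (1) Regressive Voicing Assimilation: [itigfap] → [itikfap]
  (2) Palatal Assibilation: [itikfap] → [isikfap]
  (3) Initial Cluster Simplification: no change — [isikfap]
/tuloznoha/:
  (1) Regressive Voicing Assimilation: no change — [tuloznoha]
  (2) Palatal Assibilation: [tuloznoha] → [suloznoha]
  (3) Initial Cluster Simplification: no change — [suloznoha]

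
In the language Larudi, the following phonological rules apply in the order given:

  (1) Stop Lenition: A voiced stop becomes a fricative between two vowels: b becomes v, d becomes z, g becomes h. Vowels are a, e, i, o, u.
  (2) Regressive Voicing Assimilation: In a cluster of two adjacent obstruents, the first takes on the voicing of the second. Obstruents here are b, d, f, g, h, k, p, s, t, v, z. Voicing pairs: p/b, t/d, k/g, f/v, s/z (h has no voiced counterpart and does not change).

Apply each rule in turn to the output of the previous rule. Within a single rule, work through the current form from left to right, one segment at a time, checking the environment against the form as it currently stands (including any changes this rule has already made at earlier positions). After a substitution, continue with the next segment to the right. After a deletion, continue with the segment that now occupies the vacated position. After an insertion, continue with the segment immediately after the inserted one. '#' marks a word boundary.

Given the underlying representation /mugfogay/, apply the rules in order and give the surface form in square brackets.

(1) Stop Lenition: [mugfogay] → [mugfohay]
(2) Regressive Voicing Assimilation: [mugfohay] → [mukfohay]

[mukfohay]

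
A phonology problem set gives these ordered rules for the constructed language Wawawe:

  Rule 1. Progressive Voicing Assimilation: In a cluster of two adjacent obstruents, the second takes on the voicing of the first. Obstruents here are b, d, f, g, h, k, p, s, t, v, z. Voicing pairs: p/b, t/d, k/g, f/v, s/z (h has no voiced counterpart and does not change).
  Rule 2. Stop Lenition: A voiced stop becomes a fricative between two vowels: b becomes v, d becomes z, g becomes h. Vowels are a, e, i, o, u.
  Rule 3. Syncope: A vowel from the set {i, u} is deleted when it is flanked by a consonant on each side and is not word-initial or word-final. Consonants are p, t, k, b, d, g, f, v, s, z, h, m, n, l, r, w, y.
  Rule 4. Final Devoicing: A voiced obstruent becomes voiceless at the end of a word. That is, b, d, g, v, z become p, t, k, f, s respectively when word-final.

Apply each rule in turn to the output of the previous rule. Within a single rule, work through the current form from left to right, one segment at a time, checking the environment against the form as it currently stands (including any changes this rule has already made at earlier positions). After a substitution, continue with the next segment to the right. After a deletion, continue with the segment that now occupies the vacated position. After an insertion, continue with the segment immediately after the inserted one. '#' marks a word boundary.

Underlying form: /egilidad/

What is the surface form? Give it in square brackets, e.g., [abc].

Rule 1 Progressive Voicing Assimilation: no change — [egilidad]
Rule 2 Stop Lenition: [egilidad] → [ehilizad]
Rule 3 Syncope: [ehilizad] → [ehlzad]
Rule 4 Final Devoicing: [ehlzad] → [ehlzat]

[ehlzat]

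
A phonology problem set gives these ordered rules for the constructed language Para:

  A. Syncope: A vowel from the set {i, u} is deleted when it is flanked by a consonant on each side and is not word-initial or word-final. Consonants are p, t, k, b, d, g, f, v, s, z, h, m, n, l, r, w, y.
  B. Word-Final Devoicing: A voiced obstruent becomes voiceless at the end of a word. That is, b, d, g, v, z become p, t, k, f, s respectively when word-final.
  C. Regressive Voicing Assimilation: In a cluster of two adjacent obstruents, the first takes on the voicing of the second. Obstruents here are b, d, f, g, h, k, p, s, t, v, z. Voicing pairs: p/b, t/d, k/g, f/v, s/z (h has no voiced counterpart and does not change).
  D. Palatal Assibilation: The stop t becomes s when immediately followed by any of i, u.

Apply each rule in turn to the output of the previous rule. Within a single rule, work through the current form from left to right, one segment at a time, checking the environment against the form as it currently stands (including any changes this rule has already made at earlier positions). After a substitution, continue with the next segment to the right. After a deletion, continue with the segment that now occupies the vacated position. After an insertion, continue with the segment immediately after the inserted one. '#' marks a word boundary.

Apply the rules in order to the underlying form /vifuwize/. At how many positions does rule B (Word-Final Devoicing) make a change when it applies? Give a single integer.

A Syncope: [vifuwize] → [vfwze]
B Word-Final Devoicing: no change — [vfwze]
C Regressive Voicing Assimilation: [vfwze] → [ffwze]
D Palatal Assibilation: no change — [ffwze]
Rule B changed 0 position(s).

0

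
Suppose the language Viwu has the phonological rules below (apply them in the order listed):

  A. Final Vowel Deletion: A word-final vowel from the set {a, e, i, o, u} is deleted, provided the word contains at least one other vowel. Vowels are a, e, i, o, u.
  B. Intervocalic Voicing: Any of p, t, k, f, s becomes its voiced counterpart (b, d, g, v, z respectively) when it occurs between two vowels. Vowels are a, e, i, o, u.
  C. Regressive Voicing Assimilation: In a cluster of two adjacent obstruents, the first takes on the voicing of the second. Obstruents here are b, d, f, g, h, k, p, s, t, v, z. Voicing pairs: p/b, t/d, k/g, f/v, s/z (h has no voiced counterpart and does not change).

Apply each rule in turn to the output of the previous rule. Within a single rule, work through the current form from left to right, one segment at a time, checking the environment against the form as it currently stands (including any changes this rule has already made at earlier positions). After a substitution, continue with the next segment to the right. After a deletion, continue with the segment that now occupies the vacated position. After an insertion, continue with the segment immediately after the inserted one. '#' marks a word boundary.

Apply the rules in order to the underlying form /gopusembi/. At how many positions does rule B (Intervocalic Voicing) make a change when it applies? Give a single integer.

2

A Final Vowel Deletion: [gopusembi] → [gopusemb]
B Intervocalic Voicing: [gopusemb] → [gobuzemb]
C Regressive Voicing Assimilation: no change — [gobuzemb]
Rule B changed 2 position(s).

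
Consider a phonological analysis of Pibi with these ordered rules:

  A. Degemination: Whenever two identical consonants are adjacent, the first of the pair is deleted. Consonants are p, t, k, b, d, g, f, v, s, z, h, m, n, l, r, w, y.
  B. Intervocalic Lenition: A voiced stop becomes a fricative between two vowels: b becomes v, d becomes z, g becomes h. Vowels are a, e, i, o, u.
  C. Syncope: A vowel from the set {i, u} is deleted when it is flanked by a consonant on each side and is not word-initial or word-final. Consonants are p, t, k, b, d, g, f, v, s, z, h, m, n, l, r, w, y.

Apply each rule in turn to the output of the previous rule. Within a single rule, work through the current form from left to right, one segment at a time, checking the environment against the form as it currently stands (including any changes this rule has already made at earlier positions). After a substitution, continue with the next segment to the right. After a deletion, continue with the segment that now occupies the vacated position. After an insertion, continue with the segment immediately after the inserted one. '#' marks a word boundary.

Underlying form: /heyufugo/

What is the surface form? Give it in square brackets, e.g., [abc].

A Degemination: no change — [heyufugo]
B Intervocalic Lenition: [heyufugo] → [heyufuho]
C Syncope: [heyufuho] → [heyfho]

[heyfho]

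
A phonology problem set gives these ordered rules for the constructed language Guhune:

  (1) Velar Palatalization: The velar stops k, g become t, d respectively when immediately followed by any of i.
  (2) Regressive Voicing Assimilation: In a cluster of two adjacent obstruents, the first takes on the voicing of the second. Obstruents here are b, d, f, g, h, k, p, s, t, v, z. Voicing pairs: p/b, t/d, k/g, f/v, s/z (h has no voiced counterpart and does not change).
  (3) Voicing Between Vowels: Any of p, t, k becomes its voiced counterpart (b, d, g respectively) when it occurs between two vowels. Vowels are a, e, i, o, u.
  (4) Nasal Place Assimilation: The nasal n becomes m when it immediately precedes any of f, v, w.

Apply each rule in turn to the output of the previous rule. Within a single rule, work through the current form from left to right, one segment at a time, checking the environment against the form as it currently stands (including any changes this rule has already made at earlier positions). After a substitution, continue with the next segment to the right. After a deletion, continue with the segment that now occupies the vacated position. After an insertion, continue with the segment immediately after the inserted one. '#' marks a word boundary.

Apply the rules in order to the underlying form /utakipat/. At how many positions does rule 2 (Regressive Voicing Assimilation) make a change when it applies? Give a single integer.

0

(1) Velar Palatalization: [utakipat] → [utatipat]
(2) Regressive Voicing Assimilation: no change — [utatipat]
(3) Voicing Between Vowels: [utatipat] → [udadibat]
(4) Nasal Place Assimilation: no change — [udadibat]
Rule 2 changed 0 position(s).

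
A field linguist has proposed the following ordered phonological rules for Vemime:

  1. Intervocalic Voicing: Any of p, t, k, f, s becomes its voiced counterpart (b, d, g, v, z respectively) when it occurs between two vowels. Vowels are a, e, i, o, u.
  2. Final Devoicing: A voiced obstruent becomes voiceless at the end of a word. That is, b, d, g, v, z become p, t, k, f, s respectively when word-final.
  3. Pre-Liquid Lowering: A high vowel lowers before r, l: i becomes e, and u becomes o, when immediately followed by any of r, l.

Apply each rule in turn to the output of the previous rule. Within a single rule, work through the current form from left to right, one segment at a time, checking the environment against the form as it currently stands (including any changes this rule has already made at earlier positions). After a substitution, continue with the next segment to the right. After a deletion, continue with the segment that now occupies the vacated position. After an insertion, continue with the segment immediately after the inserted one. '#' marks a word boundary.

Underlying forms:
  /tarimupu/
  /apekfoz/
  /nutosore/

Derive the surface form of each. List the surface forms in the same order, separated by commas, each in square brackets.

/tarimupu/:
  1 Intervocalic Voicing: [tarimupu] → [tarimubu]
  2 Final Devoicing: no change — [tarimubu]
  3 Pre-Liquid Lowering: no change — [tarimubu]
/apekfoz/:
  1 Intervocalic Voicing: [apekfoz] → [abekfoz]
  2 Final Devoicing: [abekfoz] → [abekfos]
  3 Pre-Liquid Lowering: no change — [abekfos]
/nutosore/:
  1 Intervocalic Voicing: [nutosore] → [nudozore]
  2 Final Devoicing: no change — [nudozore]
  3 Pre-Liquid Lowering: no change — [nudozore]

[tarimubu], [abekfos], [nudozore]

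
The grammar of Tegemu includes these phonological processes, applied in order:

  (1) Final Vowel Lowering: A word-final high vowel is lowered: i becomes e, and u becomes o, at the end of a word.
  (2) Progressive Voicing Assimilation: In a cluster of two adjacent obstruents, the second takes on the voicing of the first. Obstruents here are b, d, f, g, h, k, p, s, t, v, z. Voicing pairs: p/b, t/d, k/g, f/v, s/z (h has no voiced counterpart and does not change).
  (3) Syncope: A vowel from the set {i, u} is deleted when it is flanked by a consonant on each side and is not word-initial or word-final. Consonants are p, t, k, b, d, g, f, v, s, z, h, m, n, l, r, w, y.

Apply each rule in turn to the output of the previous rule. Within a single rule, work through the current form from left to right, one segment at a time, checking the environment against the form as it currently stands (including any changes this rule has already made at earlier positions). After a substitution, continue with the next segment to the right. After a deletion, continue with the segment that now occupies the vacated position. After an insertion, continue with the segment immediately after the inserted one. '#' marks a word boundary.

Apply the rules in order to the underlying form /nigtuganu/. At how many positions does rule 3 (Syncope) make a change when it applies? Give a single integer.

(1) Final Vowel Lowering: [nigtuganu] → [nigtugano]
(2) Progressive Voicing Assimilation: [nigtugano] → [nigdugano]
(3) Syncope: [nigdugano] → [ngdgano]
Rule 3 changed 2 position(s).

2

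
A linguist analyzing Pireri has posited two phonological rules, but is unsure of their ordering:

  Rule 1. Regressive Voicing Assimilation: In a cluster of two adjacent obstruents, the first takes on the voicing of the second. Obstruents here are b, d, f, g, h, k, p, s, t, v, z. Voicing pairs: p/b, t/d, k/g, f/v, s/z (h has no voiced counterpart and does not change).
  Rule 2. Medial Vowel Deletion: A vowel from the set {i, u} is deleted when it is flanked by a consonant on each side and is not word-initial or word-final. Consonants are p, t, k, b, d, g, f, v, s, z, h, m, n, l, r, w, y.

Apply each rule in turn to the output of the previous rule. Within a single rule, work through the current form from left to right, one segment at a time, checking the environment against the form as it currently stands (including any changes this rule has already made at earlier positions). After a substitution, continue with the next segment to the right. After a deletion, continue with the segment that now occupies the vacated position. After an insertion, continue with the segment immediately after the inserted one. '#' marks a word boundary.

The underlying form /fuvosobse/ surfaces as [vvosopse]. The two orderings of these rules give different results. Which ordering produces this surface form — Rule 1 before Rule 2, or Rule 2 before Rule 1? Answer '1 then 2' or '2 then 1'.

2 then 1

Order 1 then 2:
  1 Regressive Voicing Assimilation: [fuvosobse] → [fuvosopse]
  2 Medial Vowel Deletion: [fuvosopse] → [fvosopse]
  result: [fvosopse]
Order 2 then 1:
  2 Medial Vowel Deletion: [fuvosobse] → [fvosobse]
  1 Regressive Voicing Assimilation: [fvosobse] → [vvosopse]
  result: [vvosopse]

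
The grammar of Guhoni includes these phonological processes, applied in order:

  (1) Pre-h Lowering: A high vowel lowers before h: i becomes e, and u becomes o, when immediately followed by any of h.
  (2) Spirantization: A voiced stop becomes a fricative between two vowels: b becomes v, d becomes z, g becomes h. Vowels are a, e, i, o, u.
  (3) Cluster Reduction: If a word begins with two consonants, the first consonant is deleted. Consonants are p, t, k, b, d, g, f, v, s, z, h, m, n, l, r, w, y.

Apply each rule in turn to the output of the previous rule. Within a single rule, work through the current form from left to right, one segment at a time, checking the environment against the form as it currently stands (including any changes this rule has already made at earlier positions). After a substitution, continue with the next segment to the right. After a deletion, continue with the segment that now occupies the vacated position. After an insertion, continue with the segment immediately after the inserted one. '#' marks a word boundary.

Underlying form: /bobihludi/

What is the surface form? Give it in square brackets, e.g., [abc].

(1) Pre-h Lowering: [bobihludi] → [bobehludi]
(2) Spirantization: [bobehludi] → [bovehluzi]
(3) Cluster Reduction: no change — [bovehluzi]

[bovehluzi]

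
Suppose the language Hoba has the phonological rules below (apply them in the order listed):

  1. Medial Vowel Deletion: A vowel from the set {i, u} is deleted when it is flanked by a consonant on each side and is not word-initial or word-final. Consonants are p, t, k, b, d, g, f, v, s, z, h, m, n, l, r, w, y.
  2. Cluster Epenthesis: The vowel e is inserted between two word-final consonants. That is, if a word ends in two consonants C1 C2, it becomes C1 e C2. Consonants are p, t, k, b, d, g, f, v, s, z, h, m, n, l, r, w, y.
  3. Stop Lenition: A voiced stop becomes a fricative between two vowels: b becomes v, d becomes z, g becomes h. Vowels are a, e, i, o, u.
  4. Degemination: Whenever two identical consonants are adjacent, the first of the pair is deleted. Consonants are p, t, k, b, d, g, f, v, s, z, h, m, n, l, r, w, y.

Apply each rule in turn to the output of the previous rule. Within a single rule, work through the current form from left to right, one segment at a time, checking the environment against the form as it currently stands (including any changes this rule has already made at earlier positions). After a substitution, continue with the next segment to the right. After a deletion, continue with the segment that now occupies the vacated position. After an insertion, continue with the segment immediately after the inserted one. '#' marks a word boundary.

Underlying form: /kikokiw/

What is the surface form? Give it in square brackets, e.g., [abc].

1 Medial Vowel Deletion: [kikokiw] → [kkokw]
2 Cluster Epenthesis: [kkokw] → [kkokew]
3 Stop Lenition: no change — [kkokew]
4 Degemination: [kkokew] → [kokew]

[kokew]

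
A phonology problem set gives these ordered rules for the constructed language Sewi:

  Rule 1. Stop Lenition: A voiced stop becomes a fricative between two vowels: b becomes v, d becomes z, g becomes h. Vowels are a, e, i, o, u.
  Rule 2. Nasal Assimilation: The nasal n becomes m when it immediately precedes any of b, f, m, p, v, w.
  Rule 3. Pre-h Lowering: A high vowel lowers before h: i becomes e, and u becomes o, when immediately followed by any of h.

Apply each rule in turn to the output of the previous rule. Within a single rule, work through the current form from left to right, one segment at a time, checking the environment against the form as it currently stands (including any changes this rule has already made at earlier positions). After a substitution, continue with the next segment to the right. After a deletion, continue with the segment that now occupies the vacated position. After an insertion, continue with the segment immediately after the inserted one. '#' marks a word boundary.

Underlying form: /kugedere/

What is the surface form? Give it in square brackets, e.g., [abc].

Rule 1 Stop Lenition: [kugedere] → [kuhezere]
Rule 2 Nasal Assimilation: no change — [kuhezere]
Rule 3 Pre-h Lowering: [kuhezere] → [kohezere]

[kohezere]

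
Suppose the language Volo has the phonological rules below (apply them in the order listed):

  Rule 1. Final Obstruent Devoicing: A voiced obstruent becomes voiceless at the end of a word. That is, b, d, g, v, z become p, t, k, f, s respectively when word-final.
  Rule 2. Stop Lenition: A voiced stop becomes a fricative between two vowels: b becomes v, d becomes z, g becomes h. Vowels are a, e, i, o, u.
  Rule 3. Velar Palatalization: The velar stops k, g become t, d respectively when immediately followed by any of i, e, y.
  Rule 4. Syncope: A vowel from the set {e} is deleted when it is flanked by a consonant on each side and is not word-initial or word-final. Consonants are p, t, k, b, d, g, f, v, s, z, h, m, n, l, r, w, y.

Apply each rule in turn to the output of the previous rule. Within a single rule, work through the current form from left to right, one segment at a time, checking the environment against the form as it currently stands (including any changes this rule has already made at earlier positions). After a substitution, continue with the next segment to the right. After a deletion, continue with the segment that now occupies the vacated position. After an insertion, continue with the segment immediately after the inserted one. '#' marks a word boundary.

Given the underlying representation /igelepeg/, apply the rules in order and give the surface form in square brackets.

[ihlpk]

Rule 1 Final Obstruent Devoicing: [igelepeg] → [igelepek]
Rule 2 Stop Lenition: [igelepek] → [ihelepek]
Rule 3 Velar Palatalization: no change — [ihelepek]
Rule 4 Syncope: [ihelepek] → [ihlpk]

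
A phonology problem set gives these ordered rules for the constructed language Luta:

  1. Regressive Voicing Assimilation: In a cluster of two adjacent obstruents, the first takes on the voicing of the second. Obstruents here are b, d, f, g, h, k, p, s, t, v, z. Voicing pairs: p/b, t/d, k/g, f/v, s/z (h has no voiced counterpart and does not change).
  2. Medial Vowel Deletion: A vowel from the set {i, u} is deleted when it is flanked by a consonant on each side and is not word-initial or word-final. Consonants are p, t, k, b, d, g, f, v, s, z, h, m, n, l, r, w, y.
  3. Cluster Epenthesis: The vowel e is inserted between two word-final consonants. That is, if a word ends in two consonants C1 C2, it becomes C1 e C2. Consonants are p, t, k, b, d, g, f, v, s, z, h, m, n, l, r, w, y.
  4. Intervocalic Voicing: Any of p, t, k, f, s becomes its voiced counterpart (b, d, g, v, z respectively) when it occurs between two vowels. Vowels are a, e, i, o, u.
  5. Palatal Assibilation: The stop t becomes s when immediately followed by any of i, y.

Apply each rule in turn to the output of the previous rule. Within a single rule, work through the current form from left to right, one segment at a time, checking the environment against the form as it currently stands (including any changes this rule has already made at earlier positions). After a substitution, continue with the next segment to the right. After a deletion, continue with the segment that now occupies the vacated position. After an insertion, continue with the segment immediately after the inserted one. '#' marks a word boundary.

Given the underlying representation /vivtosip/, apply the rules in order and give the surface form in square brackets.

1 Regressive Voicing Assimilation: [vivtosip] → [viftosip]
2 Medial Vowel Deletion: [viftosip] → [vftosp]
3 Cluster Epenthesis: [vftosp] → [vftosep]
4 Intervocalic Voicing: [vftosep] → [vftozep]
5 Palatal Assibilation: no change — [vftozep]

[vftozep]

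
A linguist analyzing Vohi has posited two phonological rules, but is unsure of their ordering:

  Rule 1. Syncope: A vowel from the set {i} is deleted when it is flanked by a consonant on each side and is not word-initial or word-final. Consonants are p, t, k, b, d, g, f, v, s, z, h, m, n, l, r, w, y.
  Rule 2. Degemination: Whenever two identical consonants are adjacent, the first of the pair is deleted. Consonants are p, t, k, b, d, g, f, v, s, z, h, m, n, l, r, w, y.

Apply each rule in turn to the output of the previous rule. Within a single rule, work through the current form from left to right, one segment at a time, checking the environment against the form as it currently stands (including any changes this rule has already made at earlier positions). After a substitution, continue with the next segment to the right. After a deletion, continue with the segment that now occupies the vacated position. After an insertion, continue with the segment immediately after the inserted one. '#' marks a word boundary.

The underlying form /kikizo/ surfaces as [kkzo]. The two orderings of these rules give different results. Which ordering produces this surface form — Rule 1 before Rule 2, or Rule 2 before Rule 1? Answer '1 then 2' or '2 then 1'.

Order 1 then 2:
  1 Syncope: [kikizo] → [kkzo]
  2 Degemination: [kkzo] → [kzo]
  result: [kzo]
Order 2 then 1:
  2 Degemination: no change — [kikizo]
  1 Syncope: [kikizo] → [kkzo]
  result: [kkzo]

2 then 1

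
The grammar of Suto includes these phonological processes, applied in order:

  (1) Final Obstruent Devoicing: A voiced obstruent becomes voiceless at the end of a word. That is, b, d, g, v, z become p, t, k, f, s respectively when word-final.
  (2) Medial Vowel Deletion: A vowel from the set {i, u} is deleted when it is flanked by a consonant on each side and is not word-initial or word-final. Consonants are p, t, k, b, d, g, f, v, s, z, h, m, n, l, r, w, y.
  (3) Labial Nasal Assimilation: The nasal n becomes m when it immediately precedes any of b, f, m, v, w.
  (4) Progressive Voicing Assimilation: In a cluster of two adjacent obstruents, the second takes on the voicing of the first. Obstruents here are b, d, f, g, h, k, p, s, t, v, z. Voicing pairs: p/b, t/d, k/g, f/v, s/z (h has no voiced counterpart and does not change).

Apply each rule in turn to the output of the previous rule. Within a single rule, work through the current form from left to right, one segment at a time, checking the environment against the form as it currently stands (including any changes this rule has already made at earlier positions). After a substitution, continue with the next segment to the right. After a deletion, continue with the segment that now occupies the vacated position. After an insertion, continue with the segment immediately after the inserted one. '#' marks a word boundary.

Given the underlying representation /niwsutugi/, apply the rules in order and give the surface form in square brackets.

(1) Final Obstruent Devoicing: no change — [niwsutugi]
(2) Medial Vowel Deletion: [niwsutugi] → [nwstgi]
(3) Labial Nasal Assimilation: [nwstgi] → [mwstgi]
(4) Progressive Voicing Assimilation: [mwstgi] → [mwstki]

[mwstki]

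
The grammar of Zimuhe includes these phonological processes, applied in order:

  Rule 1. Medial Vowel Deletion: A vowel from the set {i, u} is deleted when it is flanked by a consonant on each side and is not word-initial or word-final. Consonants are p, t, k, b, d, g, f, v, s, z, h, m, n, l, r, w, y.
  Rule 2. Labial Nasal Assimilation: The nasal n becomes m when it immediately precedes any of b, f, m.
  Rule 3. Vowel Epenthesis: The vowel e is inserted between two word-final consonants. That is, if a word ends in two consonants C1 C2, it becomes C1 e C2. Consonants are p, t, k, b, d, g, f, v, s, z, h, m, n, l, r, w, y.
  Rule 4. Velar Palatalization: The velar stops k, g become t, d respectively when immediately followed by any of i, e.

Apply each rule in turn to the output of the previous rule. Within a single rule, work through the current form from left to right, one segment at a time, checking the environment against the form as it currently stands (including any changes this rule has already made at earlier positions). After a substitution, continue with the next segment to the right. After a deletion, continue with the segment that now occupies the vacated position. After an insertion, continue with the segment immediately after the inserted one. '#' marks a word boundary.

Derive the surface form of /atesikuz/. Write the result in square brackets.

Rule 1 Medial Vowel Deletion: [atesikuz] → [ateskz]
Rule 2 Labial Nasal Assimilation: no change — [ateskz]
Rule 3 Vowel Epenthesis: [ateskz] → [ateskez]
Rule 4 Velar Palatalization: [ateskez] → [atestez]

[atestez]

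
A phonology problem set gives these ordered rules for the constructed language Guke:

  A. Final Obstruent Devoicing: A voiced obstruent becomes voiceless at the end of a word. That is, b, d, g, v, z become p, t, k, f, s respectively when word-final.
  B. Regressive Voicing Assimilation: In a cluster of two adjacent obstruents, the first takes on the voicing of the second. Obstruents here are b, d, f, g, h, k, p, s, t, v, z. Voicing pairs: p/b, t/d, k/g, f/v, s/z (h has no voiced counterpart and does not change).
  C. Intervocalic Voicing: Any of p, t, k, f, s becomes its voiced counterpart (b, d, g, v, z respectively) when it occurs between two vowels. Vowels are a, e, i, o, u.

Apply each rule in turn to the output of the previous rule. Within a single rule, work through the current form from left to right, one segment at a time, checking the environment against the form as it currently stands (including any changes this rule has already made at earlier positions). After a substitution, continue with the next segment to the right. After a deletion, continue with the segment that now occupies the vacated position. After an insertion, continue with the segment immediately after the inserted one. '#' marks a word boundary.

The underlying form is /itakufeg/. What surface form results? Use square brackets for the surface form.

A Final Obstruent Devoicing: [itakufeg] → [itakufek]
B Regressive Voicing Assimilation: no change — [itakufek]
C Intervocalic Voicing: [itakufek] → [idaguvek]

[idaguvek]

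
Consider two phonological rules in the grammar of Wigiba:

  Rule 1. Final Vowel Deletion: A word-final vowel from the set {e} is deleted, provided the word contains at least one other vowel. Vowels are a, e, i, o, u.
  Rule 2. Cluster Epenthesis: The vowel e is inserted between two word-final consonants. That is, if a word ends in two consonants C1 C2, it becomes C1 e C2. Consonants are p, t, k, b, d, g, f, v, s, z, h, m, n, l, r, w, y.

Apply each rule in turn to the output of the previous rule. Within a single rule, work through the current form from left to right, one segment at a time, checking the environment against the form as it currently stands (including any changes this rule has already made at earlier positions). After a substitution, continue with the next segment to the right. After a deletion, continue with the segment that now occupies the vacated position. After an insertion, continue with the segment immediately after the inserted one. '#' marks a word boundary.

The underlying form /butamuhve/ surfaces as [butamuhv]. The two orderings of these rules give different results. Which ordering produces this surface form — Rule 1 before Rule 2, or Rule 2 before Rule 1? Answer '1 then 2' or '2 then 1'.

2 then 1

Order 1 then 2:
  1 Final Vowel Deletion: [butamuhve] → [butamuhv]
  2 Cluster Epenthesis: [butamuhv] → [butamuhev]
  result: [butamuhev]
Order 2 then 1:
  2 Cluster Epenthesis: no change — [butamuhve]
  1 Final Vowel Deletion: [butamuhve] → [butamuhv]
  result: [butamuhv]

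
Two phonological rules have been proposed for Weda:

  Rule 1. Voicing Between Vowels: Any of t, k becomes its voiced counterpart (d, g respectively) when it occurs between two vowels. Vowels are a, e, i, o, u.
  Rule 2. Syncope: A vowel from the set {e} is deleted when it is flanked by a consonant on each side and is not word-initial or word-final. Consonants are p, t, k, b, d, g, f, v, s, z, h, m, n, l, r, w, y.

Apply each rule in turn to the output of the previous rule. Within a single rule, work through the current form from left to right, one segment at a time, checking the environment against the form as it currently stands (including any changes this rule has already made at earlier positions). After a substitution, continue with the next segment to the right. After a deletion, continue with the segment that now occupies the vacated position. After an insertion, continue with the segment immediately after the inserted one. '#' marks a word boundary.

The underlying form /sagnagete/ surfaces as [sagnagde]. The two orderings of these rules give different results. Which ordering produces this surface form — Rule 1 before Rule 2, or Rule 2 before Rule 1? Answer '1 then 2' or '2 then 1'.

Order 1 then 2:
  1 Voicing Between Vowels: [sagnagete] → [sagnagede]
  2 Syncope: [sagnagede] → [sagnagde]
  result: [sagnagde]
Order 2 then 1:
  2 Syncope: [sagnagete] → [sagnagte]
  1 Voicing Between Vowels: no change — [sagnagte]
  result: [sagnagte]

1 then 2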